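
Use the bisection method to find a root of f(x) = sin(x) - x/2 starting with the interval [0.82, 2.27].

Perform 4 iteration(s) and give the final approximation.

f(x) = sin(x) - x/2
Initial interval: [0.82, 2.27]

Iteration 1:
  c_1 = (0.820000 + 2.270000)/2 = 1.545000
  f(c_1) = f(1.545000) = 0.227167
  f(a) × f(c) ≥ 0, new interval: [1.545000, 2.270000]
Iteration 2:
  c_2 = (1.545000 + 2.270000)/2 = 1.907500
  f(c_2) = f(1.907500) = -0.009901
  f(a) × f(c) < 0, new interval: [1.545000, 1.907500]
Iteration 3:
  c_3 = (1.545000 + 1.907500)/2 = 1.726250
  f(c_3) = f(1.726250) = 0.124816
  f(a) × f(c) ≥ 0, new interval: [1.726250, 1.907500]
Iteration 4:
  c_4 = (1.726250 + 1.907500)/2 = 1.816875
  f(c_4) = f(1.816875) = 0.061438
  f(a) × f(c) ≥ 0, new interval: [1.816875, 1.907500]

After 4 iteration(s), the approximation is c_4 = 1.816875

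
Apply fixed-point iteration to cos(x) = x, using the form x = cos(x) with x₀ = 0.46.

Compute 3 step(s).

Equation: cos(x) = x
Fixed-point form: x = cos(x)
x₀ = 0.46

x_1 = g(0.460000) = 0.896052
x_2 = g(0.896052) = 0.624697
x_3 = g(0.624697) = 0.811140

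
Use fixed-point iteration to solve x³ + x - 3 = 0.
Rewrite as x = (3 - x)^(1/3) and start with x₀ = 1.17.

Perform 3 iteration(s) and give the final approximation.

Equation: x³ + x - 3 = 0
Fixed-point form: x = (3 - x)^(1/3)
x₀ = 1.17

x_1 = g(1.170000) = 1.223161
x_2 = g(1.223161) = 1.211200
x_3 = g(1.211200) = 1.213912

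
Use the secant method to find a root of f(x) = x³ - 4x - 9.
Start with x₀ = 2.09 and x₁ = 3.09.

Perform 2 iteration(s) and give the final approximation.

f(x) = x³ - 4x - 9
x₀ = 2.09, x₁ = 3.09

Secant formula: x_{n+1} = x_n - f(x_n)(x_n - x_{n-1})/(f(x_n) - f(x_{n-1}))

Iteration 1:
  f(2.090000) = -8.230671
  f(3.090000) = 8.143629
  x_2 = 3.090000 - 8.143629×(3.090000 - 2.090000)/(8.143629 - (-8.230671))
       = 2.592658
Iteration 2:
  f(3.090000) = 8.143629
  f(2.592658) = -1.943110
  x_3 = 2.592658 - (-1.943110)×(2.592658 - 3.090000)/(-1.943110 - 8.143629)
       = 2.688466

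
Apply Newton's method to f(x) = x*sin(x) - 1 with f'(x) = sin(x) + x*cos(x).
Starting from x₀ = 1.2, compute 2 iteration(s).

f(x) = x*sin(x) - 1
f'(x) = sin(x) + x*cos(x)
x₀ = 1.2

Newton-Raphson formula: x_{n+1} = x_n - f(x_n)/f'(x_n)

Iteration 1:
  f(1.200000) = 0.118447
  f'(1.200000) = 1.366868
  x_1 = 1.200000 - 0.118447/1.366868 = 1.113344
Iteration 2:
  f(1.113344) = -0.001129
  f'(1.113344) = 1.388904
  x_2 = 1.113344 - (-0.001129)/1.388904 = 1.114157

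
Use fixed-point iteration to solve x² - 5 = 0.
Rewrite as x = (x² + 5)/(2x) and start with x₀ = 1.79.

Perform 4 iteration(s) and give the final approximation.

Equation: x² - 5 = 0
Fixed-point form: x = (x² + 5)/(2x)
x₀ = 1.79

x_1 = g(1.790000) = 2.291648
x_2 = g(2.291648) = 2.236742
x_3 = g(2.236742) = 2.236068
x_4 = g(2.236068) = 2.236068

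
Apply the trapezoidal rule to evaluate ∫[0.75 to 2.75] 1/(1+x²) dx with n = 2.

f(x) = 1/(1+x²)
a = 0.75, b = 2.75, n = 2
h = (b - a)/n = 1.000000

Trapezoidal rule: (h/2)[f(x₀) + 2f(x₁) + 2f(x₂) + ... + f(xₙ)]

x_0 = 0.7500, f(x_0) = 0.640000, coefficient = 1
x_1 = 1.7500, f(x_1) = 0.246154, coefficient = 2
x_2 = 2.7500, f(x_2) = 0.116788, coefficient = 1

I ≈ (1.000000/2) × 1.249096 = 0.624548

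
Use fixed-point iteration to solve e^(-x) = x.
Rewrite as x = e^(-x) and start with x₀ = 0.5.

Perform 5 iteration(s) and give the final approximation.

Equation: e^(-x) = x
Fixed-point form: x = e^(-x)
x₀ = 0.5

x_1 = g(0.500000) = 0.606531
x_2 = g(0.606531) = 0.545239
x_3 = g(0.545239) = 0.579703
x_4 = g(0.579703) = 0.560065
x_5 = g(0.560065) = 0.571172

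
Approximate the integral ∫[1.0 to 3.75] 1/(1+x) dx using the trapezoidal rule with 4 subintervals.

f(x) = 1/(1+x)
a = 1.0, b = 3.75, n = 4
h = (b - a)/n = 0.687500

Trapezoidal rule: (h/2)[f(x₀) + 2f(x₁) + 2f(x₂) + ... + f(xₙ)]

x_0 = 1.0000, f(x_0) = 0.500000, coefficient = 1
x_1 = 1.6875, f(x_1) = 0.372093, coefficient = 2
x_2 = 2.3750, f(x_2) = 0.296296, coefficient = 2
x_3 = 3.0625, f(x_3) = 0.246154, coefficient = 2
x_4 = 3.7500, f(x_4) = 0.210526, coefficient = 1

I ≈ (0.687500/2) × 2.539613 = 0.872992
Exact value: 0.864997
Error: 0.007994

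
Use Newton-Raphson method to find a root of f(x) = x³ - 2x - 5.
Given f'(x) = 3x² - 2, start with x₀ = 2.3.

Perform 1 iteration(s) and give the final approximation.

f(x) = x³ - 2x - 5
f'(x) = 3x² - 2
x₀ = 2.3

Newton-Raphson formula: x_{n+1} = x_n - f(x_n)/f'(x_n)

Iteration 1:
  f(2.300000) = 2.567000
  f'(2.300000) = 13.870000
  x_1 = 2.300000 - 2.567000/13.870000 = 2.114924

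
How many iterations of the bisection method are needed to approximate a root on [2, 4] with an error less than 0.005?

We need (b-a)/2^n ≤ 0.005
(4 - 2)/2^n ≤ 0.005
2/2^n ≤ 0.005
2^n ≥ 400
n ≥ log₂(400) = 8.64
n ≥ 9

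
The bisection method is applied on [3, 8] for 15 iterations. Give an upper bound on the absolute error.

Bisection error bound: |error| ≤ (b-a)/2^n
|error| ≤ (8 - 3)/2^15 = 5/2^15
|error| ≤ 0.0001525879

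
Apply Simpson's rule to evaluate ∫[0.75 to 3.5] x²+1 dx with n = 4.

f(x) = x²+1
a = 0.75, b = 3.5, n = 4
h = (b - a)/n = 0.687500

Simpson's rule: (h/3)[f(x₀) + 4f(x₁) + 2f(x₂) + ... + f(xₙ)]

x_0 = 0.7500, f(x_0) = 1.562500, coefficient = 1
x_1 = 1.4375, f(x_1) = 3.066406, coefficient = 4
x_2 = 2.1250, f(x_2) = 5.515625, coefficient = 2
x_3 = 2.8125, f(x_3) = 8.910156, coefficient = 4
x_4 = 3.5000, f(x_4) = 13.250000, coefficient = 1

I ≈ (0.687500/3) × 73.750000 = 16.901042
Exact value: 16.901042
Error: 0.000000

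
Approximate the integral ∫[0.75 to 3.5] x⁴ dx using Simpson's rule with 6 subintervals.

f(x) = x⁴
a = 0.75, b = 3.5, n = 6
h = (b - a)/n = 0.458333

Simpson's rule: (h/3)[f(x₀) + 4f(x₁) + 2f(x₂) + ... + f(xₙ)]

x_0 = 0.7500, f(x_0) = 0.316406, coefficient = 1
x_1 = 1.2083, f(x_1) = 2.131803, coefficient = 4
x_2 = 1.6667, f(x_2) = 7.716049, coefficient = 2
x_3 = 2.1250, f(x_3) = 20.390869, coefficient = 4
x_4 = 2.5833, f(x_4) = 44.537085, coefficient = 2
x_5 = 3.0417, f(x_5) = 85.594621, coefficient = 4
x_6 = 3.5000, f(x_6) = 150.062500, coefficient = 1

I ≈ (0.458333/3) × 687.354348 = 105.012470
Exact value: 104.996289
Error: 0.016181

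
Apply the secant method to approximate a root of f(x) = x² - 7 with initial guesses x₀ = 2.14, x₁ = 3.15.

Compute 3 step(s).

f(x) = x² - 7
x₀ = 2.14, x₁ = 3.15

Secant formula: x_{n+1} = x_n - f(x_n)(x_n - x_{n-1})/(f(x_n) - f(x_{n-1}))

Iteration 1:
  f(2.140000) = -2.420400
  f(3.150000) = 2.922500
  x_2 = 3.150000 - 2.922500×(3.150000 - 2.140000)/(2.922500 - (-2.420400))
       = 2.597543
Iteration 2:
  f(3.150000) = 2.922500
  f(2.597543) = -0.252773
  x_3 = 2.597543 - (-0.252773)×(2.597543 - 3.150000)/(-0.252773 - 2.922500)
       = 2.641522
Iteration 3:
  f(2.597543) = -0.252773
  f(2.641522) = -0.022363
  x_4 = 2.641522 - (-0.022363)×(2.641522 - 2.597543)/(-0.022363 - (-0.252773))
       = 2.645790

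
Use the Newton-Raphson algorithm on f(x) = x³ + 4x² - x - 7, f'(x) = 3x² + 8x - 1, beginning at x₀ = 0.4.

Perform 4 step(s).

f(x) = x³ + 4x² - x - 7
f'(x) = 3x² + 8x - 1
x₀ = 0.4

Newton-Raphson formula: x_{n+1} = x_n - f(x_n)/f'(x_n)

Iteration 1:
  f(0.400000) = -6.696000
  f'(0.400000) = 2.680000
  x_1 = 0.400000 - (-6.696000)/2.680000 = 2.898507
Iteration 2:
  f(2.898507) = 48.058237
  f'(2.898507) = 47.392096
  x_2 = 2.898507 - 48.058237/47.392096 = 1.884452
Iteration 3:
  f(1.884452) = 12.012163
  f'(1.884452) = 24.729085
  x_3 = 1.884452 - 12.012163/24.729085 = 1.398701
Iteration 4:
  f(1.398701) = 2.163128
  f'(1.398701) = 16.058703
  x_4 = 1.398701 - 2.163128/16.058703 = 1.264000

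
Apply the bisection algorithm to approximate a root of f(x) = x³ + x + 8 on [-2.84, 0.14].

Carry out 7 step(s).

f(x) = x³ + x + 8
Initial interval: [-2.84, 0.14]

Iteration 1:
  c_1 = (-2.840000 + 0.140000)/2 = -1.350000
  f(c_1) = f(-1.350000) = 4.189625
  f(a) × f(c) < 0, new interval: [-2.840000, -1.350000]
Iteration 2:
  c_2 = (-2.840000 + (-1.350000))/2 = -2.095000
  f(c_2) = f(-2.095000) = -3.290007
  f(a) × f(c) ≥ 0, new interval: [-2.095000, -1.350000]
Iteration 3:
  c_3 = (-2.095000 + (-1.350000))/2 = -1.722500
  f(c_3) = f(-1.722500) = 1.166832
  f(a) × f(c) < 0, new interval: [-2.095000, -1.722500]
Iteration 4:
  c_4 = (-2.095000 + (-1.722500))/2 = -1.908750
  f(c_4) = f(-1.908750) = -0.862950
  f(a) × f(c) ≥ 0, new interval: [-1.908750, -1.722500]
Iteration 5:
  c_5 = (-1.908750 + (-1.722500))/2 = -1.815625
  f(c_5) = f(-1.815625) = 0.199178
  f(a) × f(c) < 0, new interval: [-1.908750, -1.815625]
Iteration 6:
  c_6 = (-1.908750 + (-1.815625))/2 = -1.862187
  f(c_6) = f(-1.862187) = -0.319774
  f(a) × f(c) ≥ 0, new interval: [-1.862187, -1.815625]
Iteration 7:
  c_7 = (-1.862187 + (-1.815625))/2 = -1.838906
  f(c_7) = f(-1.838906) = -0.057308
  f(a) × f(c) ≥ 0, new interval: [-1.838906, -1.815625]

After 7 iteration(s), the approximation is c_7 = -1.838906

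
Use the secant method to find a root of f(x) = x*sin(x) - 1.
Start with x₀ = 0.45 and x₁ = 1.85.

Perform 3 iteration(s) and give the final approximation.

f(x) = x*sin(x) - 1
x₀ = 0.45, x₁ = 1.85

Secant formula: x_{n+1} = x_n - f(x_n)(x_n - x_{n-1})/(f(x_n) - f(x_{n-1}))

Iteration 1:
  f(0.450000) = -0.804266
  f(1.850000) = 0.778359
  x_2 = 1.850000 - 0.778359×(1.850000 - 0.450000)/(0.778359 - (-0.804266))
       = 1.161458
Iteration 2:
  f(1.850000) = 0.778359
  f(1.161458) = 0.065504
  x_3 = 1.161458 - 0.065504×(1.161458 - 1.850000)/(0.065504 - 0.778359)
       = 1.098189
Iteration 3:
  f(1.161458) = 0.065504
  f(1.098189) = -0.022190
  x_4 = 1.098189 - (-0.022190)×(1.098189 - 1.161458)/(-0.022190 - 0.065504)
       = 1.114198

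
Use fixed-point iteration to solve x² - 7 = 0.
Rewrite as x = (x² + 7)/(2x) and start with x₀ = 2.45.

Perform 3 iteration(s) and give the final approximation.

Equation: x² - 7 = 0
Fixed-point form: x = (x² + 7)/(2x)
x₀ = 2.45

x_1 = g(2.450000) = 2.653571
x_2 = g(2.653571) = 2.645763
x_3 = g(2.645763) = 2.645751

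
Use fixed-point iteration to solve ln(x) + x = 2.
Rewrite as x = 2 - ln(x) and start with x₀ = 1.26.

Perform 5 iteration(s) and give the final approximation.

Equation: ln(x) + x = 2
Fixed-point form: x = 2 - ln(x)
x₀ = 1.26

x_1 = g(1.260000) = 1.768888
x_2 = g(1.768888) = 1.429649
x_3 = g(1.429649) = 1.642571
x_4 = g(1.642571) = 1.503737
x_5 = g(1.503737) = 1.592047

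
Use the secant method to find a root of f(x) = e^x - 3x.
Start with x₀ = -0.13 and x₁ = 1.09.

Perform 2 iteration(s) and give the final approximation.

f(x) = e^x - 3x
x₀ = -0.13, x₁ = 1.09

Secant formula: x_{n+1} = x_n - f(x_n)(x_n - x_{n-1})/(f(x_n) - f(x_{n-1}))

Iteration 1:
  f(-0.130000) = 1.268095
  f(1.090000) = -0.295726
  x_2 = 1.090000 - (-0.295726)×(1.090000 - (-0.130000))/(-0.295726 - 1.268095)
       = 0.859292
Iteration 2:
  f(1.090000) = -0.295726
  f(0.859292) = -0.216388
  x_3 = 0.859292 - (-0.216388)×(0.859292 - 1.090000)/(-0.216388 - (-0.295726))
       = 0.230055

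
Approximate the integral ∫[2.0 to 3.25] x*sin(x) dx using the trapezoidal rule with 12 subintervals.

f(x) = x*sin(x)
a = 2.0, b = 3.25, n = 12
h = (b - a)/n = 0.104167

Trapezoidal rule: (h/2)[f(x₀) + 2f(x₁) + 2f(x₂) + ... + f(xₙ)]

x_0 = 2.0000, f(x_0) = 1.818595, coefficient = 1
x_1 = 2.1042, f(x_1) = 1.811894, coefficient = 2
x_2 = 2.2083, f(x_2) = 1.774538, coefficient = 2
x_3 = 2.3125, f(x_3) = 1.705050, coefficient = 2
x_4 = 2.4167, f(x_4) = 1.602443, coefficient = 2
x_5 = 2.5208, f(x_5) = 1.466250, coefficient = 2
x_6 = 2.6250, f(x_6) = 1.296541, coefficient = 2
x_7 = 2.7292, f(x_7) = 1.093940, coefficient = 2
x_8 = 2.8333, f(x_8) = 0.859635, coefficient = 2
x_9 = 2.9375, f(x_9) = 0.595369, coefficient = 2
x_10 = 3.0417, f(x_10) = 0.303436, coefficient = 2
x_11 = 3.1458, f(x_11) = -0.013340, coefficient = 2
x_12 = 3.2500, f(x_12) = -0.351634, coefficient = 1

I ≈ (0.104167/2) × 26.458471 = 1.378045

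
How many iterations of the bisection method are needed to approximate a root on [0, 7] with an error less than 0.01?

We need (b-a)/2^n ≤ 0.01
(7 - 0)/2^n ≤ 0.01
7/2^n ≤ 0.01
2^n ≥ 700
n ≥ log₂(700) = 9.45
n ≥ 10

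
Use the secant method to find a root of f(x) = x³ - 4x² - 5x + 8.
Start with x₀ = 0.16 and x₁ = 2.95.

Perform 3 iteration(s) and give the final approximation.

f(x) = x³ - 4x² - 5x + 8
x₀ = 0.16, x₁ = 2.95

Secant formula: x_{n+1} = x_n - f(x_n)(x_n - x_{n-1})/(f(x_n) - f(x_{n-1}))

Iteration 1:
  f(0.160000) = 7.101696
  f(2.950000) = -15.887625
  x_2 = 2.950000 - (-15.887625)×(2.950000 - 0.160000)/(-15.887625 - 7.101696)
       = 1.021867
Iteration 2:
  f(2.950000) = -15.887625
  f(1.021867) = -0.219135
  x_3 = 1.021867 - (-0.219135)×(1.021867 - 2.950000)/(-0.219135 - (-15.887625))
       = 0.994900
Iteration 3:
  f(1.021867) = -0.219135
  f(0.994900) = 0.050970
  x_4 = 0.994900 - 0.050970×(0.994900 - 1.021867)/(0.050970 - (-0.219135))
       = 0.999989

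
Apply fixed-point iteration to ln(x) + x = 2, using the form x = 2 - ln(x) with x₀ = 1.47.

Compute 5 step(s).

Equation: ln(x) + x = 2
Fixed-point form: x = 2 - ln(x)
x₀ = 1.47

x_1 = g(1.470000) = 1.614738
x_2 = g(1.614738) = 1.520828
x_3 = g(1.520828) = 1.580745
x_4 = g(1.580745) = 1.542104
x_5 = g(1.542104) = 1.566853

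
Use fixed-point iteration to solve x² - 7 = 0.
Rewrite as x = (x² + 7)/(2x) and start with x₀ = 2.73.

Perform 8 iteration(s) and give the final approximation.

Equation: x² - 7 = 0
Fixed-point form: x = (x² + 7)/(2x)
x₀ = 2.73

x_1 = g(2.730000) = 2.647051
x_2 = g(2.647051) = 2.645752
x_3 = g(2.645752) = 2.645751
x_4 = g(2.645751) = 2.645751
x_5 = g(2.645751) = 2.645751
x_6 = g(2.645751) = 2.645751
x_7 = g(2.645751) = 2.645751
x_8 = g(2.645751) = 2.645751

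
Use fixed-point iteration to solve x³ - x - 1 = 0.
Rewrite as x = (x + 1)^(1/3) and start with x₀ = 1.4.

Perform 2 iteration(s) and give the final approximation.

Equation: x³ - x - 1 = 0
Fixed-point form: x = (x + 1)^(1/3)
x₀ = 1.4

x_1 = g(1.400000) = 1.338866
x_2 = g(1.338866) = 1.327400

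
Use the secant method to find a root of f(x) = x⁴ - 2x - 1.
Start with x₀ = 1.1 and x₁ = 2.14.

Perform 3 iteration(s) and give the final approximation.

f(x) = x⁴ - 2x - 1
x₀ = 1.1, x₁ = 2.14

Secant formula: x_{n+1} = x_n - f(x_n)(x_n - x_{n-1})/(f(x_n) - f(x_{n-1}))

Iteration 1:
  f(1.100000) = -1.735900
  f(2.140000) = 15.692736
  x_2 = 2.140000 - 15.692736×(2.140000 - 1.100000)/(15.692736 - (-1.735900))
       = 1.203584
Iteration 2:
  f(2.140000) = 15.692736
  f(1.203584) = -1.308682
  x_3 = 1.203584 - (-1.308682)×(1.203584 - 2.140000)/(-1.308682 - 15.692736)
       = 1.275665
Iteration 3:
  f(1.203584) = -1.308682
  f(1.275665) = -0.903156
  x_4 = 1.275665 - (-0.903156)×(1.275665 - 1.203584)/(-0.903156 - (-1.308682))
       = 1.436197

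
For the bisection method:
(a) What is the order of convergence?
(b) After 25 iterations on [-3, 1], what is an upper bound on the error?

(a) Bisection has linear (order 1) convergence; the error is halved each step.

(b) Error bound = (b-a)/2^n = (1 - (-3))/2^{25}
    = 4/2^{25}

(a) 1 (linear); (b) error ≤ 1.19e-07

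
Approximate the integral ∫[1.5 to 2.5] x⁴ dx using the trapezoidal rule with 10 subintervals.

f(x) = x⁴
a = 1.5, b = 2.5, n = 10
h = (b - a)/n = 0.100000

Trapezoidal rule: (h/2)[f(x₀) + 2f(x₁) + 2f(x₂) + ... + f(xₙ)]

x_0 = 1.5000, f(x_0) = 5.062500, coefficient = 1
x_1 = 1.6000, f(x_1) = 6.553600, coefficient = 2
x_2 = 1.7000, f(x_2) = 8.352100, coefficient = 2
x_3 = 1.8000, f(x_3) = 10.497600, coefficient = 2
x_4 = 1.9000, f(x_4) = 13.032100, coefficient = 2
x_5 = 2.0000, f(x_5) = 16.000000, coefficient = 2
x_6 = 2.1000, f(x_6) = 19.448100, coefficient = 2
x_7 = 2.2000, f(x_7) = 23.425600, coefficient = 2
x_8 = 2.3000, f(x_8) = 27.984100, coefficient = 2
x_9 = 2.4000, f(x_9) = 33.177600, coefficient = 2
x_10 = 2.5000, f(x_10) = 39.062500, coefficient = 1

I ≈ (0.100000/2) × 361.066600 = 18.053330
Exact value: 18.012500
Error: 0.040830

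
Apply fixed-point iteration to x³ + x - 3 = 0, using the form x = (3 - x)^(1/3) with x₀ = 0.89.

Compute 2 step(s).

Equation: x³ + x - 3 = 0
Fixed-point form: x = (3 - x)^(1/3)
x₀ = 0.89

x_1 = g(0.890000) = 1.282609
x_2 = g(1.282609) = 1.197539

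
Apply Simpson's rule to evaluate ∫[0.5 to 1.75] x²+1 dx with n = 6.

f(x) = x²+1
a = 0.5, b = 1.75, n = 6
h = (b - a)/n = 0.208333

Simpson's rule: (h/3)[f(x₀) + 4f(x₁) + 2f(x₂) + ... + f(xₙ)]

x_0 = 0.5000, f(x_0) = 1.250000, coefficient = 1
x_1 = 0.7083, f(x_1) = 1.501736, coefficient = 4
x_2 = 0.9167, f(x_2) = 1.840278, coefficient = 2
x_3 = 1.1250, f(x_3) = 2.265625, coefficient = 4
x_4 = 1.3333, f(x_4) = 2.777778, coefficient = 2
x_5 = 1.5417, f(x_5) = 3.376736, coefficient = 4
x_6 = 1.7500, f(x_6) = 4.062500, coefficient = 1

I ≈ (0.208333/3) × 43.125000 = 2.994792
Exact value: 2.994792
Error: 0.000000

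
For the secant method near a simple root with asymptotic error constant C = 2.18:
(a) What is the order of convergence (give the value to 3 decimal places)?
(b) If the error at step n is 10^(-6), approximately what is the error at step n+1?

(a) Secant method has superlinear convergence with order φ = (1+√5)/2 ≈ 1.618.
    This means |e_{n+1}| ≈ C|e_n|^1.618.

(b) With |e_n| = 10^(-6) and C = 2.18:
    |e_{n+1}| ≈ 2.18 × (10^(-6))^1.618 = 2.18 × 10^(-9.71)

(a) ≈ 1.618 (golden ratio); (b) |e_{n+1}| ≈ 4.268e-10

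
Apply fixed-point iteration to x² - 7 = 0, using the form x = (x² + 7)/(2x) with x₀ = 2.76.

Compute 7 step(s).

Equation: x² - 7 = 0
Fixed-point form: x = (x² + 7)/(2x)
x₀ = 2.76

x_1 = g(2.760000) = 2.648116
x_2 = g(2.648116) = 2.645752
x_3 = g(2.645752) = 2.645751
x_4 = g(2.645751) = 2.645751
x_5 = g(2.645751) = 2.645751
x_6 = g(2.645751) = 2.645751
x_7 = g(2.645751) = 2.645751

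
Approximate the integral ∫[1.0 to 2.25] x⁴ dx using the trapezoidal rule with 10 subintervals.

f(x) = x⁴
a = 1.0, b = 2.25, n = 10
h = (b - a)/n = 0.125000

Trapezoidal rule: (h/2)[f(x₀) + 2f(x₁) + 2f(x₂) + ... + f(xₙ)]

x_0 = 1.0000, f(x_0) = 1.000000, coefficient = 1
x_1 = 1.1250, f(x_1) = 1.601807, coefficient = 2
x_2 = 1.2500, f(x_2) = 2.441406, coefficient = 2
x_3 = 1.3750, f(x_3) = 3.574463, coefficient = 2
x_4 = 1.5000, f(x_4) = 5.062500, coefficient = 2
x_5 = 1.6250, f(x_5) = 6.972900, coefficient = 2
x_6 = 1.7500, f(x_6) = 9.378906, coefficient = 2
x_7 = 1.8750, f(x_7) = 12.359619, coefficient = 2
x_8 = 2.0000, f(x_8) = 16.000000, coefficient = 2
x_9 = 2.1250, f(x_9) = 20.390869, coefficient = 2
x_10 = 2.2500, f(x_10) = 25.628906, coefficient = 1

I ≈ (0.125000/2) × 182.193848 = 11.387115
Exact value: 11.333008
Error: 0.054108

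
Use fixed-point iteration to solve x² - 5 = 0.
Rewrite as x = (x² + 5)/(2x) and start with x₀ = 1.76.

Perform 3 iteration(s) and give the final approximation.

Equation: x² - 5 = 0
Fixed-point form: x = (x² + 5)/(2x)
x₀ = 1.76

x_1 = g(1.760000) = 2.300455
x_2 = g(2.300455) = 2.236969
x_3 = g(2.236969) = 2.236068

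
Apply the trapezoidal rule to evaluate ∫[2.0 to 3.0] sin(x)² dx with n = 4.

f(x) = sin(x)²
a = 2.0, b = 3.0, n = 4
h = (b - a)/n = 0.250000

Trapezoidal rule: (h/2)[f(x₀) + 2f(x₁) + 2f(x₂) + ... + f(xₙ)]

x_0 = 2.0000, f(x_0) = 0.826822, coefficient = 1
x_1 = 2.2500, f(x_1) = 0.605398, coefficient = 2
x_2 = 2.5000, f(x_2) = 0.358169, coefficient = 2
x_3 = 2.7500, f(x_3) = 0.145665, coefficient = 2
x_4 = 3.0000, f(x_4) = 0.019915, coefficient = 1

I ≈ (0.250000/2) × 3.065201 = 0.383150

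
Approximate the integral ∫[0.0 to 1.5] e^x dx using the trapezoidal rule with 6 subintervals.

f(x) = e^x
a = 0.0, b = 1.5, n = 6
h = (b - a)/n = 0.250000

Trapezoidal rule: (h/2)[f(x₀) + 2f(x₁) + 2f(x₂) + ... + f(xₙ)]

x_0 = 0.0000, f(x_0) = 1.000000, coefficient = 1
x_1 = 0.2500, f(x_1) = 1.284025, coefficient = 2
x_2 = 0.5000, f(x_2) = 1.648721, coefficient = 2
x_3 = 0.7500, f(x_3) = 2.117000, coefficient = 2
x_4 = 1.0000, f(x_4) = 2.718282, coefficient = 2
x_5 = 1.2500, f(x_5) = 3.490343, coefficient = 2
x_6 = 1.5000, f(x_6) = 4.481689, coefficient = 1

I ≈ (0.250000/2) × 27.998432 = 3.499804
Exact value: 3.481689
Error: 0.018115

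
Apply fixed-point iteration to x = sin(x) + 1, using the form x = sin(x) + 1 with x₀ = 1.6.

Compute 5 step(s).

Equation: x = sin(x) + 1
Fixed-point form: x = sin(x) + 1
x₀ = 1.6

x_1 = g(1.600000) = 1.999574
x_2 = g(1.999574) = 1.909475
x_3 = g(1.909475) = 1.943195
x_4 = g(1.943195) = 1.931457
x_5 = g(1.931457) = 1.935664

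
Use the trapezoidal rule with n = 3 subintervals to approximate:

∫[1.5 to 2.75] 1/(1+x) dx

f(x) = 1/(1+x)
a = 1.5, b = 2.75, n = 3
h = (b - a)/n = 0.416667

Trapezoidal rule: (h/2)[f(x₀) + 2f(x₁) + 2f(x₂) + ... + f(xₙ)]

x_0 = 1.5000, f(x_0) = 0.400000, coefficient = 1
x_1 = 1.9167, f(x_1) = 0.342857, coefficient = 2
x_2 = 2.3333, f(x_2) = 0.300000, coefficient = 2
x_3 = 2.7500, f(x_3) = 0.266667, coefficient = 1

I ≈ (0.416667/2) × 1.952381 = 0.406746
Exact value: 0.405465
Error: 0.001281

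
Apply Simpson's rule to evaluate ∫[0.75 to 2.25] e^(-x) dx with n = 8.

f(x) = e^(-x)
a = 0.75, b = 2.25, n = 8
h = (b - a)/n = 0.187500

Simpson's rule: (h/3)[f(x₀) + 4f(x₁) + 2f(x₂) + ... + f(xₙ)]

x_0 = 0.7500, f(x_0) = 0.472367, coefficient = 1
x_1 = 0.9375, f(x_1) = 0.391606, coefficient = 4
x_2 = 1.1250, f(x_2) = 0.324652, coefficient = 2
x_3 = 1.3125, f(x_3) = 0.269146, coefficient = 4
x_4 = 1.5000, f(x_4) = 0.223130, coefficient = 2
x_5 = 1.6875, f(x_5) = 0.184981, coefficient = 4
x_6 = 1.8750, f(x_6) = 0.153355, coefficient = 2
x_7 = 2.0625, f(x_7) = 0.127136, coefficient = 4
x_8 = 2.2500, f(x_8) = 0.105399, coefficient = 1

I ≈ (0.187500/3) × 5.871517 = 0.366970
Exact value: 0.366967
Error: 0.000003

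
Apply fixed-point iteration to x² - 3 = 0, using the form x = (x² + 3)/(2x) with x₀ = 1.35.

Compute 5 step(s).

Equation: x² - 3 = 0
Fixed-point form: x = (x² + 3)/(2x)
x₀ = 1.35

x_1 = g(1.350000) = 1.786111
x_2 = g(1.786111) = 1.732869
x_3 = g(1.732869) = 1.732051
x_4 = g(1.732051) = 1.732051
x_5 = g(1.732051) = 1.732051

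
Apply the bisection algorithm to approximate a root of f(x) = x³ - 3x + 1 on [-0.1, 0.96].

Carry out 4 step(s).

f(x) = x³ - 3x + 1
Initial interval: [-0.1, 0.96]

Iteration 1:
  c_1 = (-0.100000 + 0.960000)/2 = 0.430000
  f(c_1) = f(0.430000) = -0.210493
  f(a) × f(c) < 0, new interval: [-0.100000, 0.430000]
Iteration 2:
  c_2 = (-0.100000 + 0.430000)/2 = 0.165000
  f(c_2) = f(0.165000) = 0.509492
  f(a) × f(c) ≥ 0, new interval: [0.165000, 0.430000]
Iteration 3:
  c_3 = (0.165000 + 0.430000)/2 = 0.297500
  f(c_3) = f(0.297500) = 0.133831
  f(a) × f(c) ≥ 0, new interval: [0.297500, 0.430000]
Iteration 4:
  c_4 = (0.297500 + 0.430000)/2 = 0.363750
  f(c_4) = f(0.363750) = -0.043121
  f(a) × f(c) < 0, new interval: [0.297500, 0.363750]

After 4 iteration(s), the approximation is c_4 = 0.363750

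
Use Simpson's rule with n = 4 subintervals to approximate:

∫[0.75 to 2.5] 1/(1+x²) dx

f(x) = 1/(1+x²)
a = 0.75, b = 2.5, n = 4
h = (b - a)/n = 0.437500

Simpson's rule: (h/3)[f(x₀) + 4f(x₁) + 2f(x₂) + ... + f(xₙ)]

x_0 = 0.7500, f(x_0) = 0.640000, coefficient = 1
x_1 = 1.1875, f(x_1) = 0.414911, coefficient = 4
x_2 = 1.6250, f(x_2) = 0.274678, coefficient = 2
x_3 = 2.0625, f(x_3) = 0.190335, coefficient = 4
x_4 = 2.5000, f(x_4) = 0.137931, coefficient = 1

I ≈ (0.437500/3) × 3.748269 = 0.546623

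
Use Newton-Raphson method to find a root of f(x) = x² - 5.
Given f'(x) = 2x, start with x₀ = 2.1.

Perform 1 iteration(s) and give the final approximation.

f(x) = x² - 5
f'(x) = 2x
x₀ = 2.1

Newton-Raphson formula: x_{n+1} = x_n - f(x_n)/f'(x_n)

Iteration 1:
  f(2.100000) = -0.590000
  f'(2.100000) = 4.200000
  x_1 = 2.100000 - (-0.590000)/4.200000 = 2.240476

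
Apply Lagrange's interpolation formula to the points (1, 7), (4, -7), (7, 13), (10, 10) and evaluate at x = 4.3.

Lagrange interpolation formula:
P(x) = Σ yᵢ × Lᵢ(x)
where Lᵢ(x) = Π_{j≠i} (x - xⱼ)/(xᵢ - xⱼ)

L_0(4.3) = (4.3 - 4)/(1 - 4) × (4.3 - 7)/(1 - 7) × (4.3 - 10)/(1 - 10) = -0.028500
L_1(4.3) = (4.3 - 1)/(4 - 1) × (4.3 - 7)/(4 - 7) × (4.3 - 10)/(4 - 10) = 0.940500
L_2(4.3) = (4.3 - 1)/(7 - 1) × (4.3 - 4)/(7 - 4) × (4.3 - 10)/(7 - 10) = 0.104500
L_3(4.3) = (4.3 - 1)/(10 - 1) × (4.3 - 4)/(10 - 4) × (4.3 - 7)/(10 - 7) = -0.016500

P(4.3) = 7×L_0(4.3) + (-7)×L_1(4.3) + 13×L_2(4.3) + 10×L_3(4.3)
P(4.3) = -5.589500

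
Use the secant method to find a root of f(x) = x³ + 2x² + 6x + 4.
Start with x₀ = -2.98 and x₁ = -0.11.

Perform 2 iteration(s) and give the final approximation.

f(x) = x³ + 2x² + 6x + 4
x₀ = -2.98, x₁ = -0.11

Secant formula: x_{n+1} = x_n - f(x_n)(x_n - x_{n-1})/(f(x_n) - f(x_{n-1}))

Iteration 1:
  f(-2.980000) = -22.582792
  f(-0.110000) = 3.362869
  x_2 = -0.110000 - 3.362869×(-0.110000 - (-2.980000))/(3.362869 - (-22.582792))
       = -0.481986
Iteration 2:
  f(-0.110000) = 3.362869
  f(-0.481986) = 1.460733
  x_3 = -0.481986 - 1.460733×(-0.481986 - (-0.110000))/(1.460733 - 3.362869)
       = -0.767651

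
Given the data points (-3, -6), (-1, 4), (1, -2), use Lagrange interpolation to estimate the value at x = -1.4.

Lagrange interpolation formula:
P(x) = Σ yᵢ × Lᵢ(x)
where Lᵢ(x) = Π_{j≠i} (x - xⱼ)/(xᵢ - xⱼ)

L_0(-1.4) = (-1.4 - (-1))/(-3 - (-1)) × (-1.4 - 1)/(-3 - 1) = 0.120000
L_1(-1.4) = (-1.4 - (-3))/(-1 - (-3)) × (-1.4 - 1)/(-1 - 1) = 0.960000
L_2(-1.4) = (-1.4 - (-3))/(1 - (-3)) × (-1.4 - (-1))/(1 - (-1)) = -0.080000

P(-1.4) = (-6)×L_0(-1.4) + 4×L_1(-1.4) + (-2)×L_2(-1.4)
P(-1.4) = 3.280000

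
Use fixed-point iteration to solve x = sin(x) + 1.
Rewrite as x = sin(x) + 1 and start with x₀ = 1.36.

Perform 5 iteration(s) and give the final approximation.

Equation: x = sin(x) + 1
Fixed-point form: x = sin(x) + 1
x₀ = 1.36

x_1 = g(1.360000) = 1.977865
x_2 = g(1.977865) = 1.918285
x_3 = g(1.918285) = 1.940231
x_4 = g(1.940231) = 1.932532
x_5 = g(1.932532) = 1.935284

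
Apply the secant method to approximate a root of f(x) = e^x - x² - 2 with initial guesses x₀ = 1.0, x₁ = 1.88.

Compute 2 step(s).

f(x) = e^x - x² - 2
x₀ = 1.0, x₁ = 1.88

Secant formula: x_{n+1} = x_n - f(x_n)(x_n - x_{n-1})/(f(x_n) - f(x_{n-1}))

Iteration 1:
  f(1.000000) = -0.281718
  f(1.880000) = 1.019105
  x_2 = 1.880000 - 1.019105×(1.880000 - 1.000000)/(1.019105 - (-0.281718))
       = 1.190581
Iteration 2:
  f(1.880000) = 1.019105
  f(1.190581) = -0.128492
  x_3 = 1.190581 - (-0.128492)×(1.190581 - 1.880000)/(-0.128492 - 1.019105)
       = 1.267772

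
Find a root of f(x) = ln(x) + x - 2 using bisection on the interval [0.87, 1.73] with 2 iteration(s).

f(x) = ln(x) + x - 2
Initial interval: [0.87, 1.73]

Iteration 1:
  c_1 = (0.870000 + 1.730000)/2 = 1.300000
  f(c_1) = f(1.300000) = -0.437636
  f(a) × f(c) ≥ 0, new interval: [1.300000, 1.730000]
Iteration 2:
  c_2 = (1.300000 + 1.730000)/2 = 1.515000
  f(c_2) = f(1.515000) = -0.069585
  f(a) × f(c) ≥ 0, new interval: [1.515000, 1.730000]

After 2 iteration(s), the approximation is c_2 = 1.515000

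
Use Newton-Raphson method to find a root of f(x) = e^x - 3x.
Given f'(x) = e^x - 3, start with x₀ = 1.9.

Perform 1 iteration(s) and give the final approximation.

f(x) = e^x - 3x
f'(x) = e^x - 3
x₀ = 1.9

Newton-Raphson formula: x_{n+1} = x_n - f(x_n)/f'(x_n)

Iteration 1:
  f(1.900000) = 0.985894
  f'(1.900000) = 3.685894
  x_1 = 1.900000 - 0.985894/3.685894 = 1.632522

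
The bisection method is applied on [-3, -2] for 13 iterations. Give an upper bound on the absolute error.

Bisection error bound: |error| ≤ (b-a)/2^n
|error| ≤ (-2 - (-3))/2^13 = 1/2^13
|error| ≤ 0.0001220703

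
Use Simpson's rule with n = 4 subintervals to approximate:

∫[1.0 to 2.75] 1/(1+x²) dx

f(x) = 1/(1+x²)
a = 1.0, b = 2.75, n = 4
h = (b - a)/n = 0.437500

Simpson's rule: (h/3)[f(x₀) + 4f(x₁) + 2f(x₂) + ... + f(xₙ)]

x_0 = 1.0000, f(x_0) = 0.500000, coefficient = 1
x_1 = 1.4375, f(x_1) = 0.326115, coefficient = 4
x_2 = 1.8750, f(x_2) = 0.221453, coefficient = 2
x_3 = 2.3125, f(x_3) = 0.157538, coefficient = 4
x_4 = 2.7500, f(x_4) = 0.116788, coefficient = 1

I ≈ (0.437500/3) × 2.994307 = 0.436670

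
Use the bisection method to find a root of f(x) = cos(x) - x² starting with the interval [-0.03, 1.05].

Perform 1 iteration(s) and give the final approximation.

f(x) = cos(x) - x²
Initial interval: [-0.03, 1.05]

Iteration 1:
  c_1 = (-0.030000 + 1.050000)/2 = 0.510000
  f(c_1) = f(0.510000) = 0.612645
  f(a) × f(c) ≥ 0, new interval: [0.510000, 1.050000]

After 1 iteration(s), the approximation is c_1 = 0.510000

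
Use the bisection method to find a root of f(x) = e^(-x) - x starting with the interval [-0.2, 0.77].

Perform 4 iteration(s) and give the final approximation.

f(x) = e^(-x) - x
Initial interval: [-0.2, 0.77]

Iteration 1:
  c_1 = (-0.200000 + 0.770000)/2 = 0.285000
  f(c_1) = f(0.285000) = 0.467014
  f(a) × f(c) ≥ 0, new interval: [0.285000, 0.770000]
Iteration 2:
  c_2 = (0.285000 + 0.770000)/2 = 0.527500
  f(c_2) = f(0.527500) = 0.062578
  f(a) × f(c) ≥ 0, new interval: [0.527500, 0.770000]
Iteration 3:
  c_3 = (0.527500 + 0.770000)/2 = 0.648750
  f(c_3) = f(0.648750) = -0.126051
  f(a) × f(c) < 0, new interval: [0.527500, 0.648750]
Iteration 4:
  c_4 = (0.527500 + 0.648750)/2 = 0.588125
  f(c_4) = f(0.588125) = -0.032757
  f(a) × f(c) < 0, new interval: [0.527500, 0.588125]

After 4 iteration(s), the approximation is c_4 = 0.588125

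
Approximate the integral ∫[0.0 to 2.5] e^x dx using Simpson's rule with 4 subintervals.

f(x) = e^x
a = 0.0, b = 2.5, n = 4
h = (b - a)/n = 0.625000

Simpson's rule: (h/3)[f(x₀) + 4f(x₁) + 2f(x₂) + ... + f(xₙ)]

x_0 = 0.0000, f(x_0) = 1.000000, coefficient = 1
x_1 = 0.6250, f(x_1) = 1.868246, coefficient = 4
x_2 = 1.2500, f(x_2) = 3.490343, coefficient = 2
x_3 = 1.8750, f(x_3) = 6.520819, coefficient = 4
x_4 = 2.5000, f(x_4) = 12.182494, coefficient = 1

I ≈ (0.625000/3) × 53.719440 = 11.191550
Exact value: 11.182494
Error: 0.009056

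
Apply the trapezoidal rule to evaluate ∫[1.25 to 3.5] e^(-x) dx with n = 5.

f(x) = e^(-x)
a = 1.25, b = 3.5, n = 5
h = (b - a)/n = 0.450000

Trapezoidal rule: (h/2)[f(x₀) + 2f(x₁) + 2f(x₂) + ... + f(xₙ)]

x_0 = 1.2500, f(x_0) = 0.286505, coefficient = 1
x_1 = 1.7000, f(x_1) = 0.182684, coefficient = 2
x_2 = 2.1500, f(x_2) = 0.116484, coefficient = 2
x_3 = 2.6000, f(x_3) = 0.074274, coefficient = 2
x_4 = 3.0500, f(x_4) = 0.047359, coefficient = 2
x_5 = 3.5000, f(x_5) = 0.030197, coefficient = 1

I ≈ (0.450000/2) × 1.158303 = 0.260618
Exact value: 0.256307
Error: 0.004311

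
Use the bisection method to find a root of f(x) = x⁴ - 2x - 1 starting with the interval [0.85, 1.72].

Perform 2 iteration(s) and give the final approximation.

f(x) = x⁴ - 2x - 1
Initial interval: [0.85, 1.72]

Iteration 1:
  c_1 = (0.850000 + 1.720000)/2 = 1.285000
  f(c_1) = f(1.285000) = -0.843456
  f(a) × f(c) ≥ 0, new interval: [1.285000, 1.720000]
Iteration 2:
  c_2 = (1.285000 + 1.720000)/2 = 1.502500
  f(c_2) = f(1.502500) = 1.091334
  f(a) × f(c) < 0, new interval: [1.285000, 1.502500]

After 2 iteration(s), the approximation is c_2 = 1.502500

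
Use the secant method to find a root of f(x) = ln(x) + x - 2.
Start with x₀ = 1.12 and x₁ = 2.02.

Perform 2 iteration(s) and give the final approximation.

f(x) = ln(x) + x - 2
x₀ = 1.12, x₁ = 2.02

Secant formula: x_{n+1} = x_n - f(x_n)(x_n - x_{n-1})/(f(x_n) - f(x_{n-1}))

Iteration 1:
  f(1.120000) = -0.766671
  f(2.020000) = 0.723098
  x_2 = 2.020000 - 0.723098×(2.020000 - 1.120000)/(0.723098 - (-0.766671))
       = 1.583162
Iteration 2:
  f(2.020000) = 0.723098
  f(1.583162) = 0.042586
  x_3 = 1.583162 - 0.042586×(1.583162 - 2.020000)/(0.042586 - 0.723098)
       = 1.555825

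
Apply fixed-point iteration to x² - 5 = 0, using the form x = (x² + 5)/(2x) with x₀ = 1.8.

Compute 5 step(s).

Equation: x² - 5 = 0
Fixed-point form: x = (x² + 5)/(2x)
x₀ = 1.8

x_1 = g(1.800000) = 2.288889
x_2 = g(2.288889) = 2.236677
x_3 = g(2.236677) = 2.236068
x_4 = g(2.236068) = 2.236068
x_5 = g(2.236068) = 2.236068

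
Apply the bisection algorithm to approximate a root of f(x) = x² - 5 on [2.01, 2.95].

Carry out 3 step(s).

f(x) = x² - 5
Initial interval: [2.01, 2.95]

Iteration 1:
  c_1 = (2.010000 + 2.950000)/2 = 2.480000
  f(c_1) = f(2.480000) = 1.150400
  f(a) × f(c) < 0, new interval: [2.010000, 2.480000]
Iteration 2:
  c_2 = (2.010000 + 2.480000)/2 = 2.245000
  f(c_2) = f(2.245000) = 0.040025
  f(a) × f(c) < 0, new interval: [2.010000, 2.245000]
Iteration 3:
  c_3 = (2.010000 + 2.245000)/2 = 2.127500
  f(c_3) = f(2.127500) = -0.473744
  f(a) × f(c) ≥ 0, new interval: [2.127500, 2.245000]

After 3 iteration(s), the approximation is c_3 = 2.127500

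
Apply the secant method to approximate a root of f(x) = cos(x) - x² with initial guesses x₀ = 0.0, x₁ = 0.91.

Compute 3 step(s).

f(x) = cos(x) - x²
x₀ = 0.0, x₁ = 0.91

Secant formula: x_{n+1} = x_n - f(x_n)(x_n - x_{n-1})/(f(x_n) - f(x_{n-1}))

Iteration 1:
  f(0.000000) = 1.000000
  f(0.910000) = -0.214354
  x_2 = 0.910000 - (-0.214354)×(0.910000 - 0.000000)/(-0.214354 - 1.000000)
       = 0.749369
Iteration 2:
  f(0.910000) = -0.214354
  f(0.749369) = 0.170564
  x_3 = 0.749369 - 0.170564×(0.749369 - 0.910000)/(0.170564 - (-0.214354))
       = 0.820548
Iteration 3:
  f(0.749369) = 0.170564
  f(0.820548) = 0.008522
  x_4 = 0.820548 - 0.008522×(0.820548 - 0.749369)/(0.008522 - 0.170564)
       = 0.824291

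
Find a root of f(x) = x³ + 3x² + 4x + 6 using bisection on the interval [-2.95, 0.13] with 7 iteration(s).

f(x) = x³ + 3x² + 4x + 6
Initial interval: [-2.95, 0.13]

Iteration 1:
  c_1 = (-2.950000 + 0.130000)/2 = -1.410000
  f(c_1) = f(-1.410000) = 3.521079
  f(a) × f(c) < 0, new interval: [-2.950000, -1.410000]
Iteration 2:
  c_2 = (-2.950000 + (-1.410000))/2 = -2.180000
  f(c_2) = f(-2.180000) = 1.176968
  f(a) × f(c) < 0, new interval: [-2.950000, -2.180000]
Iteration 3:
  c_3 = (-2.950000 + (-2.180000))/2 = -2.565000
  f(c_3) = f(-2.565000) = -1.398037
  f(a) × f(c) ≥ 0, new interval: [-2.565000, -2.180000]
Iteration 4:
  c_4 = (-2.565000 + (-2.180000))/2 = -2.372500
  f(c_4) = f(-2.372500) = 0.042045
  f(a) × f(c) < 0, new interval: [-2.565000, -2.372500]
Iteration 5:
  c_5 = (-2.565000 + (-2.372500))/2 = -2.468750
  f(c_5) = f(-2.468750) = -0.637177
  f(a) × f(c) ≥ 0, new interval: [-2.468750, -2.372500]
Iteration 6:
  c_6 = (-2.468750 + (-2.372500))/2 = -2.420625
  f(c_6) = f(-2.420625) = -0.287695
  f(a) × f(c) ≥ 0, new interval: [-2.420625, -2.372500]
Iteration 7:
  c_7 = (-2.420625 + (-2.372500))/2 = -2.396563
  f(c_7) = f(-2.396563) = -0.120400
  f(a) × f(c) ≥ 0, new interval: [-2.396563, -2.372500]

After 7 iteration(s), the approximation is c_7 = -2.396563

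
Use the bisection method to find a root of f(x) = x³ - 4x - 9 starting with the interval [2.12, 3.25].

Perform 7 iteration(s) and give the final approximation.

f(x) = x³ - 4x - 9
Initial interval: [2.12, 3.25]

Iteration 1:
  c_1 = (2.120000 + 3.250000)/2 = 2.685000
  f(c_1) = f(2.685000) = -0.383231
  f(a) × f(c) ≥ 0, new interval: [2.685000, 3.250000]
Iteration 2:
  c_2 = (2.685000 + 3.250000)/2 = 2.967500
  f(c_2) = f(2.967500) = 5.261972
  f(a) × f(c) < 0, new interval: [2.685000, 2.967500]
Iteration 3:
  c_3 = (2.685000 + 2.967500)/2 = 2.826250
  f(c_3) = f(2.826250) = 2.270206
  f(a) × f(c) < 0, new interval: [2.685000, 2.826250]
Iteration 4:
  c_4 = (2.685000 + 2.826250)/2 = 2.755625
  f(c_4) = f(2.755625) = 0.902253
  f(a) × f(c) < 0, new interval: [2.685000, 2.755625]
Iteration 5:
  c_5 = (2.685000 + 2.755625)/2 = 2.720313
  f(c_5) = f(2.720313) = 0.249335
  f(a) × f(c) < 0, new interval: [2.685000, 2.720313]
Iteration 6:
  c_6 = (2.685000 + 2.720313)/2 = 2.702656
  f(c_6) = f(2.702656) = -0.069476
  f(a) × f(c) ≥ 0, new interval: [2.702656, 2.720313]
Iteration 7:
  c_7 = (2.702656 + 2.720313)/2 = 2.711484
  f(c_7) = f(2.711484) = 0.089296
  f(a) × f(c) < 0, new interval: [2.702656, 2.711484]

After 7 iteration(s), the approximation is c_7 = 2.711484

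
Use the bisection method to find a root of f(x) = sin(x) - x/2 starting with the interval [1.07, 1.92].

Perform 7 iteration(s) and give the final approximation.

f(x) = sin(x) - x/2
Initial interval: [1.07, 1.92]

Iteration 1:
  c_1 = (1.070000 + 1.920000)/2 = 1.495000
  f(c_1) = f(1.495000) = 0.249629
  f(a) × f(c) ≥ 0, new interval: [1.495000, 1.920000]
Iteration 2:
  c_2 = (1.495000 + 1.920000)/2 = 1.707500
  f(c_2) = f(1.707500) = 0.136921
  f(a) × f(c) ≥ 0, new interval: [1.707500, 1.920000]
Iteration 3:
  c_3 = (1.707500 + 1.920000)/2 = 1.813750
  f(c_3) = f(1.813750) = 0.063757
  f(a) × f(c) ≥ 0, new interval: [1.813750, 1.920000]
Iteration 4:
  c_4 = (1.813750 + 1.920000)/2 = 1.866875
  f(c_4) = f(1.866875) = 0.023050
  f(a) × f(c) ≥ 0, new interval: [1.866875, 1.920000]
Iteration 5:
  c_5 = (1.866875 + 1.920000)/2 = 1.893437
  f(c_5) = f(1.893437) = 0.001683
  f(a) × f(c) ≥ 0, new interval: [1.893437, 1.920000]
Iteration 6:
  c_6 = (1.893437 + 1.920000)/2 = 1.906719
  f(c_6) = f(1.906719) = -0.009253
  f(a) × f(c) < 0, new interval: [1.893437, 1.906719]
Iteration 7:
  c_7 = (1.893437 + 1.906719)/2 = 1.900078
  f(c_7) = f(1.900078) = -0.003764
  f(a) × f(c) < 0, new interval: [1.893437, 1.900078]

After 7 iteration(s), the approximation is c_7 = 1.900078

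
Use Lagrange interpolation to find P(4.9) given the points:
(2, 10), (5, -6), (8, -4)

Lagrange interpolation formula:
P(x) = Σ yᵢ × Lᵢ(x)
where Lᵢ(x) = Π_{j≠i} (x - xⱼ)/(xᵢ - xⱼ)

L_0(4.9) = (4.9 - 5)/(2 - 5) × (4.9 - 8)/(2 - 8) = 0.017222
L_1(4.9) = (4.9 - 2)/(5 - 2) × (4.9 - 8)/(5 - 8) = 0.998889
L_2(4.9) = (4.9 - 2)/(8 - 2) × (4.9 - 5)/(8 - 5) = -0.016111

P(4.9) = 10×L_0(4.9) + (-6)×L_1(4.9) + (-4)×L_2(4.9)
P(4.9) = -5.756667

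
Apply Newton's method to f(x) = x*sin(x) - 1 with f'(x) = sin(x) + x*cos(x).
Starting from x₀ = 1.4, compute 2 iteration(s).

f(x) = x*sin(x) - 1
f'(x) = sin(x) + x*cos(x)
x₀ = 1.4

Newton-Raphson formula: x_{n+1} = x_n - f(x_n)/f'(x_n)

Iteration 1:
  f(1.400000) = 0.379630
  f'(1.400000) = 1.223404
  x_1 = 1.400000 - 0.379630/1.223404 = 1.089694
Iteration 2:
  f(1.089694) = -0.034002
  f'(1.089694) = 1.390749
  x_2 = 1.089694 - (-0.034002)/1.390749 = 1.114143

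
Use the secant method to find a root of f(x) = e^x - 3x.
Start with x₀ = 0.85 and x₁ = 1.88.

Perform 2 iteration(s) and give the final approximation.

f(x) = e^x - 3x
x₀ = 0.85, x₁ = 1.88

Secant formula: x_{n+1} = x_n - f(x_n)(x_n - x_{n-1})/(f(x_n) - f(x_{n-1}))

Iteration 1:
  f(0.850000) = -0.210353
  f(1.880000) = 0.913505
  x_2 = 1.880000 - 0.913505×(1.880000 - 0.850000)/(0.913505 - (-0.210353))
       = 1.042786
Iteration 2:
  f(1.880000) = 0.913505
  f(1.042786) = -0.291248
  x_3 = 1.042786 - (-0.291248)×(1.042786 - 1.880000)/(-0.291248 - 0.913505)
       = 1.245181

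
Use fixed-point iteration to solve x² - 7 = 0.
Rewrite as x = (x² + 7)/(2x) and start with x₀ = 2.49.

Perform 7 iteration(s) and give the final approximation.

Equation: x² - 7 = 0
Fixed-point form: x = (x² + 7)/(2x)
x₀ = 2.49

x_1 = g(2.490000) = 2.650622
x_2 = g(2.650622) = 2.645756
x_3 = g(2.645756) = 2.645751
x_4 = g(2.645751) = 2.645751
x_5 = g(2.645751) = 2.645751
x_6 = g(2.645751) = 2.645751
x_7 = g(2.645751) = 2.645751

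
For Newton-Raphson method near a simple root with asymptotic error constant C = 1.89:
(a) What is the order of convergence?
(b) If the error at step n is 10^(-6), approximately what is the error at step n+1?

(a) Newton-Raphson has quadratic (order 2) convergence near simple roots.
    This means |e_{n+1}| ≈ C|e_n|².

(b) With |e_n| = 10^(-6) and C = 1.89:
    |e_{n+1}| ≈ 1.89 × (10^(-6))² = 1.89 × 10^(-12)

(a) 2 (quadratic); (b) |e_{n+1}| ≈ 1.890e-12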